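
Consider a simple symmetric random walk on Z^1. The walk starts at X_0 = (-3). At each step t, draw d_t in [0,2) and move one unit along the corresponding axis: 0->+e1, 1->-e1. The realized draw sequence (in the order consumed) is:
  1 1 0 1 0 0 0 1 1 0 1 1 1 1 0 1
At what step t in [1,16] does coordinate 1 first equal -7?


14

t=0: X=(-3), d=1 → -e1, X_1=(-4)
t=1: X=(-4), d=1 → -e1, X_2=(-5)
t=2: X=(-5), d=0 → +e1, X_3=(-4)
t=3: X=(-4), d=1 → -e1, X_4=(-5)
t=4: X=(-5), d=0 → +e1, X_5=(-4)
t=5: X=(-4), d=0 → +e1, X_6=(-3)
t=6: X=(-3), d=0 → +e1, X_7=(-2)
t=7: X=(-2), d=1 → -e1, X_8=(-3)
t=8: X=(-3), d=1 → -e1, X_9=(-4)
t=9: X=(-4), d=0 → +e1, X_10=(-3)
t=10: X=(-3), d=1 → -e1, X_11=(-4)
t=11: X=(-4), d=1 → -e1, X_12=(-5)
t=12: X=(-5), d=1 → -e1, X_13=(-6)
t=13: X=(-6), d=1 → -e1, X_14=(-7)
t=14: X=(-7), d=0 → +e1, X_15=(-6)
t=15: X=(-6), d=1 → -e1, X_16=(-7)


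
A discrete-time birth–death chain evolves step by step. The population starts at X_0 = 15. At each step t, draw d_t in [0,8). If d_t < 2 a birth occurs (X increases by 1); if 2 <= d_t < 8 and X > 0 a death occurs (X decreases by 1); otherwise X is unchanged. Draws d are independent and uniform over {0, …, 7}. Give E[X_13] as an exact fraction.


X can drop by at most 1 per step and X_0 = 15 > T = 13, so X_t >= 15 − t >= 2 > 0 for every t <= 13: the floor at 0 (the 'and X > 0' condition) never binds. Hence X_13 = X_0 + Σ_{t<13} Y_t with i.i.d. increments Y_t = y(d_t) ∈ {+1, −1, 0}.
Outcome values over d=0..7: [1, 1, -1, -1, -1, -1, -1, -1]
Σy = -4, Σy² = 8, M = 8
μ = -4/8 = -1/2,  σ² = 8/8 − (-1/2)² = 3/4
E[X_13] = 15 + 13·(-1/2) = 17/2

17/2


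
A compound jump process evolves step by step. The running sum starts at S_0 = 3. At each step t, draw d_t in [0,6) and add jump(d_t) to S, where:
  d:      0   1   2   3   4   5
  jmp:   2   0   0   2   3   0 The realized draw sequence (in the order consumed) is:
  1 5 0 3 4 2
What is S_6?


10

t=0: S=3, d=1, jump=0, S_1=3
t=1: S=3, d=5, jump=0, S_2=3
t=2: S=3, d=0, jump=2, S_3=5
t=3: S=5, d=3, jump=2, S_4=7
t=4: S=7, d=4, jump=3, S_5=10
t=5: S=10, d=2, jump=0, S_6=10


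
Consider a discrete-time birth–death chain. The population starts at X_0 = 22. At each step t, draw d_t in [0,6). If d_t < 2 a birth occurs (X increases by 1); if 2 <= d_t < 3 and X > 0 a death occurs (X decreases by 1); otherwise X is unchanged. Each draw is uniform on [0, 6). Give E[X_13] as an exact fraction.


X can drop by at most 1 per step and X_0 = 22 > T = 13, so X_t >= 22 − t >= 9 > 0 for every t <= 13: the floor at 0 (the 'and X > 0' condition) never binds. Hence X_13 = X_0 + Σ_{t<13} Y_t with i.i.d. increments Y_t = y(d_t) ∈ {+1, −1, 0}.
Outcome values over d=0..5: [1, 1, -1, 0, 0, 0]
Σy = 1, Σy² = 3, M = 6
μ = 1/6 = 1/6,  σ² = 3/6 − (1/6)² = 17/36
E[X_13] = 22 + 13·(1/6) = 145/6

145/6


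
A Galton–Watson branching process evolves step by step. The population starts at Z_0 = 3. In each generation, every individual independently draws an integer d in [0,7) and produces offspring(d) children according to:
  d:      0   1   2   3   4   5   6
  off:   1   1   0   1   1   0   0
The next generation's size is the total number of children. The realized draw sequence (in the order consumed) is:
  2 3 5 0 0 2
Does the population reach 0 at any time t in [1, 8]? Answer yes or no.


yes

gen 0: Z_0=3, draws=[2, 3, 5], offspring=[0, 1, 0], Z_1=1
gen 1: Z_1=1, draws=[0], offspring=[1], Z_2=1
gen 2: Z_2=1, draws=[0], offspring=[1], Z_3=1
gen 3: Z_3=1, draws=[2], offspring=[0], Z_4=0
gen 4: Z_4=0, draws=[], offspring=[], Z_5=0
gen 5: Z_5=0, draws=[], offspring=[], Z_6=0
gen 6: Z_6=0, draws=[], offspring=[], Z_7=0
gen 7: Z_7=0, draws=[], offspring=[], Z_8=0


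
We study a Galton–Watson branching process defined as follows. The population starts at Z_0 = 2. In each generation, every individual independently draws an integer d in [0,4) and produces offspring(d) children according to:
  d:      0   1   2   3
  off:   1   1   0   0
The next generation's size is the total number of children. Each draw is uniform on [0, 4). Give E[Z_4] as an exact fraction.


Outcome values over d=0..3: [1, 1, 0, 0]
Σy = 2, Σy² = 2, M = 4
μ = 2/4 = 1/2,  σ² = 2/4 − (1/2)² = 1/4
E[Z_0] = 2
E[Z_1] = 1/2·E[Z_0] = 1
E[Z_2] = 1/2·E[Z_1] = 1/2
E[Z_3] = 1/2·E[Z_2] = 1/4
E[Z_4] = 1/2·E[Z_3] = 1/8

1/8


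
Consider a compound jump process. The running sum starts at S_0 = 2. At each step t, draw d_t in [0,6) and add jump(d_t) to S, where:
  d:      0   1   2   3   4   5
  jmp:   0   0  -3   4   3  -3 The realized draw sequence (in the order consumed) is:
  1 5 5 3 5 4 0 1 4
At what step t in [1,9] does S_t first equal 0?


t=0: S=2, d=1, jump=0, S_1=2
t=1: S=2, d=5, jump=-3, S_2=-1
t=2: S=-1, d=5, jump=-3, S_3=-4
t=3: S=-4, d=3, jump=4, S_4=0
t=4: S=0, d=5, jump=-3, S_5=-3
t=5: S=-3, d=4, jump=3, S_6=0
t=6: S=0, d=0, jump=0, S_7=0
t=7: S=0, d=1, jump=0, S_8=0
t=8: S=0, d=4, jump=3, S_9=3

4


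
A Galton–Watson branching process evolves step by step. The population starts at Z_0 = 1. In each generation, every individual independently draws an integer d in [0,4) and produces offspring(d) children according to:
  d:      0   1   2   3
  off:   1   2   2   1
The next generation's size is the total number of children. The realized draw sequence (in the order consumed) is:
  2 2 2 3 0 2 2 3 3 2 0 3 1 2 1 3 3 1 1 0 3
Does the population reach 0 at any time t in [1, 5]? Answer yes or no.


no

gen 0: Z_0=1, draws=[2], offspring=[2], Z_1=2
gen 1: Z_1=2, draws=[2, 2], offspring=[2, 2], Z_2=4
gen 2: Z_2=4, draws=[3, 0, 2, 2], offspring=[1, 1, 2, 2], Z_3=6
gen 3: Z_3=6, draws=[3, 3, 2, 0, 3, 1], offspring=[1, 1, 2, 1, 1, 2], Z_4=8
gen 4: Z_4=8, draws=[2, 1, 3, 3, 1, 1, 0, 3], offspring=[2, 2, 1, 1, 2, 2, 1, 1], Z_5=12


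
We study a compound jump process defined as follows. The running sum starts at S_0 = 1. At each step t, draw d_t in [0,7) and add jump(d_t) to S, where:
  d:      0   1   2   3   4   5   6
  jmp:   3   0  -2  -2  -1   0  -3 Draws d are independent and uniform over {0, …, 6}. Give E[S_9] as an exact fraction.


Outcome values over d=0..6: [3, 0, -2, -2, -1, 0, -3]
Σy = -5, Σy² = 27, M = 7
μ = -5/7 = -5/7,  σ² = 27/7 − (-5/7)² = 164/49
E[S_9] = 1 + 9·(-5/7) = -38/7

-38/7


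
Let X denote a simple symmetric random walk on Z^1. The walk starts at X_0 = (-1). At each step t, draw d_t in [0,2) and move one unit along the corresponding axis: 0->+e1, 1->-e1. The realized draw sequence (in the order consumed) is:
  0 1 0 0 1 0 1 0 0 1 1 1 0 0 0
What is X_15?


(2)

t=0: X=(-1), d=0 → +e1, X_1=(0)
t=1: X=(0), d=1 → -e1, X_2=(-1)
t=2: X=(-1), d=0 → +e1, X_3=(0)
t=3: X=(0), d=0 → +e1, X_4=(1)
t=4: X=(1), d=1 → -e1, X_5=(0)
t=5: X=(0), d=0 → +e1, X_6=(1)
t=6: X=(1), d=1 → -e1, X_7=(0)
t=7: X=(0), d=0 → +e1, X_8=(1)
t=8: X=(1), d=0 → +e1, X_9=(2)
t=9: X=(2), d=1 → -e1, X_10=(1)
t=10: X=(1), d=1 → -e1, X_11=(0)
t=11: X=(0), d=1 → -e1, X_12=(-1)
t=12: X=(-1), d=0 → +e1, X_13=(0)
t=13: X=(0), d=0 → +e1, X_14=(1)
t=14: X=(1), d=0 → +e1, X_15=(2)


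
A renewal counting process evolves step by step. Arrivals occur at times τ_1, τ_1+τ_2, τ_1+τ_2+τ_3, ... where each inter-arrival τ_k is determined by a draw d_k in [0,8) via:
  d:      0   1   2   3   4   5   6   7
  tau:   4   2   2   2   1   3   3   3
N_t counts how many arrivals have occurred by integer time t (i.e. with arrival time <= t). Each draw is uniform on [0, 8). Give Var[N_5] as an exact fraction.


Inter-arrival values over d=0..7: [4, 2, 2, 2, 1, 3, 3, 3]
Each d has probability 1/8, so the pmf of τ is: f(1) = 1/8, f(2) = 3/8, f(3) = 3/8, f(4) = 1/8
Let p_n(j) = P(N_n = j), with p_0 = [1]. Condition on τ_1: p_n(0) = P(τ > n), and for j >= 1, p_n(j) = Σ_{k<=n} f(k)·p_{n−k}(j−1)
p_1 = [7/8, 1/8]  (j = 0..1)
p_2 = [1/2, 31/64, 1/64]  (j = 0..2)
p_3 = [1/8, 49/64, 55/512, 1/512]  (j = 0..3)
p_4 = [0, 21/32, 83/256, 79/4096, 1/4096]  (j = 0..4)
p_5 = [0, 11/32, 145/256, 355/4096, 103/32768, 1/32768]  (j = 0..5)
E[N_5] = Σ j·p_5(j) = 57321/32768;  E[N_5²] = Σ j²·p_5(j) = 112737/32768
Var[N_5] = 112737/32768 − (57321/32768)² = 408468975/1073741824

408468975/1073741824


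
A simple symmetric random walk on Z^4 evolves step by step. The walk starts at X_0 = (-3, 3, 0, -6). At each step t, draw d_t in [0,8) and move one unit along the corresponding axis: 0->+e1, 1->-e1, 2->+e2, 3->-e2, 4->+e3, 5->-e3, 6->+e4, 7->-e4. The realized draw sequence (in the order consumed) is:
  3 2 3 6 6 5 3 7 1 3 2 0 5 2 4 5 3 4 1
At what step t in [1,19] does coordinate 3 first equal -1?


t=0: X=(-3, 3, 0, -6), d=3 → -e2, X_1=(-3, 2, 0, -6)
t=1: X=(-3, 2, 0, -6), d=2 → +e2, X_2=(-3, 3, 0, -6)
t=2: X=(-3, 3, 0, -6), d=3 → -e2, X_3=(-3, 2, 0, -6)
t=3: X=(-3, 2, 0, -6), d=6 → +e4, X_4=(-3, 2, 0, -5)
t=4: X=(-3, 2, 0, -5), d=6 → +e4, X_5=(-3, 2, 0, -4)
t=5: X=(-3, 2, 0, -4), d=5 → -e3, X_6=(-3, 2, -1, -4)
t=6: X=(-3, 2, -1, -4), d=3 → -e2, X_7=(-3, 1, -1, -4)
t=7: X=(-3, 1, -1, -4), d=7 → -e4, X_8=(-3, 1, -1, -5)
t=8: X=(-3, 1, -1, -5), d=1 → -e1, X_9=(-4, 1, -1, -5)
t=9: X=(-4, 1, -1, -5), d=3 → -e2, X_10=(-4, 0, -1, -5)
t=10: X=(-4, 0, -1, -5), d=2 → +e2, X_11=(-4, 1, -1, -5)
t=11: X=(-4, 1, -1, -5), d=0 → +e1, X_12=(-3, 1, -1, -5)
t=12: X=(-3, 1, -1, -5), d=5 → -e3, X_13=(-3, 1, -2, -5)
t=13: X=(-3, 1, -2, -5), d=2 → +e2, X_14=(-3, 2, -2, -5)
t=14: X=(-3, 2, -2, -5), d=4 → +e3, X_15=(-3, 2, -1, -5)
t=15: X=(-3, 2, -1, -5), d=5 → -e3, X_16=(-3, 2, -2, -5)
t=16: X=(-3, 2, -2, -5), d=3 → -e2, X_17=(-3, 1, -2, -5)
t=17: X=(-3, 1, -2, -5), d=4 → +e3, X_18=(-3, 1, -1, -5)
t=18: X=(-3, 1, -1, -5), d=1 → -e1, X_19=(-4, 1, -1, -5)

6


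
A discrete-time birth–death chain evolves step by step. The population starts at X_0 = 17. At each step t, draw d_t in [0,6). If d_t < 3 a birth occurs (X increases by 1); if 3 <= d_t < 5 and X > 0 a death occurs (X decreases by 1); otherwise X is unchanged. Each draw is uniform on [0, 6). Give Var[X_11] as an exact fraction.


X can drop by at most 1 per step and X_0 = 17 > T = 11, so X_t >= 17 − t >= 6 > 0 for every t <= 11: the floor at 0 (the 'and X > 0' condition) never binds. Hence X_11 = X_0 + Σ_{t<11} Y_t with i.i.d. increments Y_t = y(d_t) ∈ {+1, −1, 0}.
Outcome values over d=0..5: [1, 1, 1, -1, -1, 0]
Σy = 1, Σy² = 5, M = 6
μ = 1/6 = 1/6,  σ² = 5/6 − (1/6)² = 29/36
Independent increments: Var[X_11] = 11·σ² = 11·(29/36) = 319/36

319/36


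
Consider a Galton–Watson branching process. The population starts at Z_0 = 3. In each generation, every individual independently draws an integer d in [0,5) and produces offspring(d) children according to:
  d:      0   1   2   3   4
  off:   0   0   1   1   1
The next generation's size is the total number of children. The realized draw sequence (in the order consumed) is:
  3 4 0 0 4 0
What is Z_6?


0

gen 0: Z_0=3, draws=[3, 4, 0], offspring=[1, 1, 0], Z_1=2
gen 1: Z_1=2, draws=[0, 4], offspring=[0, 1], Z_2=1
gen 2: Z_2=1, draws=[0], offspring=[0], Z_3=0
gen 3: Z_3=0, draws=[], offspring=[], Z_4=0
gen 4: Z_4=0, draws=[], offspring=[], Z_5=0
gen 5: Z_5=0, draws=[], offspring=[], Z_6=0


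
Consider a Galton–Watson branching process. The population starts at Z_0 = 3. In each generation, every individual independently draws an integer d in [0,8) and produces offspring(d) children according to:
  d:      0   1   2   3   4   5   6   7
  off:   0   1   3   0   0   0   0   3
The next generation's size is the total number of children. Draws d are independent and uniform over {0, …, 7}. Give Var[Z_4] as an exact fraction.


179647965/16777216

Outcome values over d=0..7: [0, 1, 3, 0, 0, 0, 0, 3]
Σy = 7, Σy² = 19, M = 8
μ = 7/8 = 7/8,  σ² = 19/8 − (7/8)² = 103/64
V_0 = 0, E_0 = 3
V_1 = 103/64·E_0 + (7/8)²·V_0 = 309/64;  E_1 = 21/8
V_2 = 103/64·E_1 + (7/8)²·V_1 = 32445/4096;  E_2 = 147/64
V_3 = 103/64·E_2 + (7/8)²·V_2 = 2558829/262144;  E_3 = 1029/512
V_4 = 103/64·E_3 + (7/8)²·V_3 = 179647965/16777216;  E_4 = 7203/4096


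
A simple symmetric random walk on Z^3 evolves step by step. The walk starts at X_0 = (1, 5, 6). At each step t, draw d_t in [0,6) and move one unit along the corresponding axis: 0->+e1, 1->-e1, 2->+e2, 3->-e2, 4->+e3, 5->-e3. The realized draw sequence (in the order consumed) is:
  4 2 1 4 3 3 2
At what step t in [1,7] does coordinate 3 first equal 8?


t=0: X=(1, 5, 6), d=4 → +e3, X_1=(1, 5, 7)
t=1: X=(1, 5, 7), d=2 → +e2, X_2=(1, 6, 7)
t=2: X=(1, 6, 7), d=1 → -e1, X_3=(0, 6, 7)
t=3: X=(0, 6, 7), d=4 → +e3, X_4=(0, 6, 8)
t=4: X=(0, 6, 8), d=3 → -e2, X_5=(0, 5, 8)
t=5: X=(0, 5, 8), d=3 → -e2, X_6=(0, 4, 8)
t=6: X=(0, 4, 8), d=2 → +e2, X_7=(0, 5, 8)

4


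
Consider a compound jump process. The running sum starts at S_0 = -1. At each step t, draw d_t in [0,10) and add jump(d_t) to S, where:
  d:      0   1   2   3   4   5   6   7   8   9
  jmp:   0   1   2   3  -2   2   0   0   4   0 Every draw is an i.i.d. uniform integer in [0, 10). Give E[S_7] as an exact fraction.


6

Outcome values over d=0..9: [0, 1, 2, 3, -2, 2, 0, 0, 4, 0]
Σy = 10, Σy² = 38, M = 10
μ = 10/10 = 1,  σ² = 38/10 − (1)² = 14/5
E[S_7] = -1 + 7·(1) = 6


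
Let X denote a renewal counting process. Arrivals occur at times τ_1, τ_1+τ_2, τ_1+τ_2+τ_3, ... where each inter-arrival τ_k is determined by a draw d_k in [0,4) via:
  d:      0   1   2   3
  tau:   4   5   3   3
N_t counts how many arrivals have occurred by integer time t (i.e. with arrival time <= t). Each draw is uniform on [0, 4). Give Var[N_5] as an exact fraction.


Inter-arrival values over d=0..3: [4, 5, 3, 3]
Each d has probability 1/4, so the pmf of τ is: f(3) = 1/2, f(4) = 1/4, f(5) = 1/4
Let p_n(j) = P(N_n = j), with p_0 = [1]. Condition on τ_1: p_n(0) = P(τ > n), and for j >= 1, p_n(j) = Σ_{k<=n} f(k)·p_{n−k}(j−1)
p_1 = [1]  (j = 0)
p_2 = [1]  (j = 0)
p_3 = [1/2, 1/2]  (j = 0..1)
p_4 = [1/4, 3/4]  (j = 0..1)
p_5 = [0, 1]  (j = 0..1)
E[N_5] = Σ j·p_5(j) = 1;  E[N_5²] = Σ j²·p_5(j) = 1
Var[N_5] = 1 − (1)² = 0

0


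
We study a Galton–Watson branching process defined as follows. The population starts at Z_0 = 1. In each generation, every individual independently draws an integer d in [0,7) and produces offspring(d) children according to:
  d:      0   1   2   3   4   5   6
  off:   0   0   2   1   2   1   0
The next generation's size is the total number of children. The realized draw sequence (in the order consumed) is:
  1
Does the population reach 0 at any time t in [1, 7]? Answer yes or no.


yes

gen 0: Z_0=1, draws=[1], offspring=[0], Z_1=0
gen 1: Z_1=0, draws=[], offspring=[], Z_2=0
gen 2: Z_2=0, draws=[], offspring=[], Z_3=0
gen 3: Z_3=0, draws=[], offspring=[], Z_4=0
gen 4: Z_4=0, draws=[], offspring=[], Z_5=0
gen 5: Z_5=0, draws=[], offspring=[], Z_6=0
gen 6: Z_6=0, draws=[], offspring=[], Z_7=0


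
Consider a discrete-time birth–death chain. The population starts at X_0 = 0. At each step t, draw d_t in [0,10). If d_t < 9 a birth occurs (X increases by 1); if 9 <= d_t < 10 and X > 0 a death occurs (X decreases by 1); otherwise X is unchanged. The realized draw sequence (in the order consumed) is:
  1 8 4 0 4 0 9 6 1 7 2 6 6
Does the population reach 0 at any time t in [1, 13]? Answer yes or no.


t=0: X=0, d=1 → birth, X_1=1
t=1: X=1, d=8 → birth, X_2=2
t=2: X=2, d=4 → birth, X_3=3
t=3: X=3, d=0 → birth, X_4=4
t=4: X=4, d=4 → birth, X_5=5
t=5: X=5, d=0 → birth, X_6=6
t=6: X=6, d=9 → death, X_7=5
t=7: X=5, d=6 → birth, X_8=6
t=8: X=6, d=1 → birth, X_9=7
t=9: X=7, d=7 → birth, X_10=8
t=10: X=8, d=2 → birth, X_11=9
t=11: X=9, d=6 → birth, X_12=10
t=12: X=10, d=6 → birth, X_13=11

no


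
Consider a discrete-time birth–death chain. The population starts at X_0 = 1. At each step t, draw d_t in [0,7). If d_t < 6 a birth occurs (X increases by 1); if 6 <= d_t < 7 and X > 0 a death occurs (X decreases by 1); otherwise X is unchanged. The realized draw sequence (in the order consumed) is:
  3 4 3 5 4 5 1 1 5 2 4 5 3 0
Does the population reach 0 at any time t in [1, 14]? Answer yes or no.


t=0: X=1, d=3 → birth, X_1=2
t=1: X=2, d=4 → birth, X_2=3
t=2: X=3, d=3 → birth, X_3=4
t=3: X=4, d=5 → birth, X_4=5
t=4: X=5, d=4 → birth, X_5=6
t=5: X=6, d=5 → birth, X_6=7
t=6: X=7, d=1 → birth, X_7=8
t=7: X=8, d=1 → birth, X_8=9
t=8: X=9, d=5 → birth, X_9=10
t=9: X=10, d=2 → birth, X_10=11
t=10: X=11, d=4 → birth, X_11=12
t=11: X=12, d=5 → birth, X_12=13
t=12: X=13, d=3 → birth, X_13=14
t=13: X=14, d=0 → birth, X_14=15

no


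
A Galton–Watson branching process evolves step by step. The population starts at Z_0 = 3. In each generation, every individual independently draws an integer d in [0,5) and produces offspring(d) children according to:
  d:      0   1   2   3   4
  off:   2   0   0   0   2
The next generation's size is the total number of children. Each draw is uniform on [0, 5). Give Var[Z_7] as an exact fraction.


18208161792/6103515625

Outcome values over d=0..4: [2, 0, 0, 0, 2]
Σy = 4, Σy² = 8, M = 5
μ = 4/5 = 4/5,  σ² = 8/5 − (4/5)² = 24/25
V_0 = 0, E_0 = 3
V_1 = 24/25·E_0 + (4/5)²·V_0 = 72/25;  E_1 = 12/5
V_2 = 24/25·E_1 + (4/5)²·V_1 = 2592/625;  E_2 = 48/25
V_3 = 24/25·E_2 + (4/5)²·V_2 = 70272/15625;  E_3 = 192/125
V_4 = 24/25·E_3 + (4/5)²·V_3 = 1700352/390625;  E_4 = 768/625
V_5 = 24/25·E_4 + (4/5)²·V_4 = 38725632/9765625;  E_5 = 3072/3125
V_6 = 24/25·E_5 + (4/5)²·V_5 = 850010112/244140625;  E_6 = 12288/15625
V_7 = 24/25·E_6 + (4/5)²·V_6 = 18208161792/6103515625;  E_7 = 49152/78125


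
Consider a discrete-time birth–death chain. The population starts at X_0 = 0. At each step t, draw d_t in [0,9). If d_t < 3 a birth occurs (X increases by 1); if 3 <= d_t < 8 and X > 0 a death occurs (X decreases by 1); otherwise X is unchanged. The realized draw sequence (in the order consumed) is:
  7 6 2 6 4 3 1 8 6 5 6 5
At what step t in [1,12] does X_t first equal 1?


3

t=0: X=0, d=7 → hold, X_1=0
t=1: X=0, d=6 → hold, X_2=0
t=2: X=0, d=2 → birth, X_3=1
t=3: X=1, d=6 → death, X_4=0
t=4: X=0, d=4 → hold, X_5=0
t=5: X=0, d=3 → hold, X_6=0
t=6: X=0, d=1 → birth, X_7=1
t=7: X=1, d=8 → hold, X_8=1
t=8: X=1, d=6 → death, X_9=0
t=9: X=0, d=5 → hold, X_10=0
t=10: X=0, d=6 → hold, X_11=0
t=11: X=0, d=5 → hold, X_12=0


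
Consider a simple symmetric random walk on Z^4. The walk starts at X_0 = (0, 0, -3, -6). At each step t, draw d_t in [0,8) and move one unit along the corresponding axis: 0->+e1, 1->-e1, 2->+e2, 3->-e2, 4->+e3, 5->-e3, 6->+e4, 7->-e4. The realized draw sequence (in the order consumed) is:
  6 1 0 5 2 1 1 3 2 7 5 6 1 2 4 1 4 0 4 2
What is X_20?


(-3, 3, -2, -5)

t=0: X=(0, 0, -3, -6), d=6 → +e4, X_1=(0, 0, -3, -5)
t=1: X=(0, 0, -3, -5), d=1 → -e1, X_2=(-1, 0, -3, -5)
t=2: X=(-1, 0, -3, -5), d=0 → +e1, X_3=(0, 0, -3, -5)
t=3: X=(0, 0, -3, -5), d=5 → -e3, X_4=(0, 0, -4, -5)
t=4: X=(0, 0, -4, -5), d=2 → +e2, X_5=(0, 1, -4, -5)
t=5: X=(0, 1, -4, -5), d=1 → -e1, X_6=(-1, 1, -4, -5)
t=6: X=(-1, 1, -4, -5), d=1 → -e1, X_7=(-2, 1, -4, -5)
t=7: X=(-2, 1, -4, -5), d=3 → -e2, X_8=(-2, 0, -4, -5)
t=8: X=(-2, 0, -4, -5), d=2 → +e2, X_9=(-2, 1, -4, -5)
t=9: X=(-2, 1, -4, -5), d=7 → -e4, X_10=(-2, 1, -4, -6)
t=10: X=(-2, 1, -4, -6), d=5 → -e3, X_11=(-2, 1, -5, -6)
t=11: X=(-2, 1, -5, -6), d=6 → +e4, X_12=(-2, 1, -5, -5)
t=12: X=(-2, 1, -5, -5), d=1 → -e1, X_13=(-3, 1, -5, -5)
t=13: X=(-3, 1, -5, -5), d=2 → +e2, X_14=(-3, 2, -5, -5)
t=14: X=(-3, 2, -5, -5), d=4 → +e3, X_15=(-3, 2, -4, -5)
t=15: X=(-3, 2, -4, -5), d=1 → -e1, X_16=(-4, 2, -4, -5)
t=16: X=(-4, 2, -4, -5), d=4 → +e3, X_17=(-4, 2, -3, -5)
t=17: X=(-4, 2, -3, -5), d=0 → +e1, X_18=(-3, 2, -3, -5)
t=18: X=(-3, 2, -3, -5), d=4 → +e3, X_19=(-3, 2, -2, -5)
t=19: X=(-3, 2, -2, -5), d=2 → +e2, X_20=(-3, 3, -2, -5)


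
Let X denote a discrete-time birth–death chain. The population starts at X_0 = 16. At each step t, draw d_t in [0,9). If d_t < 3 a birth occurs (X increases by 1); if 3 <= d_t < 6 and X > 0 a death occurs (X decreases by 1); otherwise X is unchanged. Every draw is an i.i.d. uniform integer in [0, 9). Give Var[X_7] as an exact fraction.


X can drop by at most 1 per step and X_0 = 16 > T = 7, so X_t >= 16 − t >= 9 > 0 for every t <= 7: the floor at 0 (the 'and X > 0' condition) never binds. Hence X_7 = X_0 + Σ_{t<7} Y_t with i.i.d. increments Y_t = y(d_t) ∈ {+1, −1, 0}.
Outcome values over d=0..8: [1, 1, 1, -1, -1, -1, 0, 0, 0]
Σy = 0, Σy² = 6, M = 9
μ = 0/9 = 0,  σ² = 6/9 − (0)² = 2/3
Independent increments: Var[X_7] = 7·σ² = 7·(2/3) = 14/3

14/3


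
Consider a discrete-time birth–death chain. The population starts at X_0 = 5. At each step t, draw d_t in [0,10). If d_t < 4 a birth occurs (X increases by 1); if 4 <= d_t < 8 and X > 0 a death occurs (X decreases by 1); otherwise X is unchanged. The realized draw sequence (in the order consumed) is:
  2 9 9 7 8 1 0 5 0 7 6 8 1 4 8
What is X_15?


t=0: X=5, d=2 → birth, X_1=6
t=1: X=6, d=9 → hold, X_2=6
t=2: X=6, d=9 → hold, X_3=6
t=3: X=6, d=7 → death, X_4=5
t=4: X=5, d=8 → hold, X_5=5
t=5: X=5, d=1 → birth, X_6=6
t=6: X=6, d=0 → birth, X_7=7
t=7: X=7, d=5 → death, X_8=6
t=8: X=6, d=0 → birth, X_9=7
t=9: X=7, d=7 → death, X_10=6
t=10: X=6, d=6 → death, X_11=5
t=11: X=5, d=8 → hold, X_12=5
t=12: X=5, d=1 → birth, X_13=6
t=13: X=6, d=4 → death, X_14=5
t=14: X=5, d=8 → hold, X_15=5

5


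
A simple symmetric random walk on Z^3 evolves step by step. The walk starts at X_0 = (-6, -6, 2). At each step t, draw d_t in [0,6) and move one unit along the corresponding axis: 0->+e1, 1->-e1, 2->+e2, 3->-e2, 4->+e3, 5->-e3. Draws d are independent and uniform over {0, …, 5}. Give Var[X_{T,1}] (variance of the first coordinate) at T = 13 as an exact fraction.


Outcome values over d=0..5: [1, -1, 0, 0, 0, 0]
Σy = 0, Σy² = 2, M = 6
μ = 0/6 = 0,  σ² = 2/6 − (0)² = 1/3
Independent increments: Var[X_13] = 13·σ² = 13·(1/3) = 13/3

13/3


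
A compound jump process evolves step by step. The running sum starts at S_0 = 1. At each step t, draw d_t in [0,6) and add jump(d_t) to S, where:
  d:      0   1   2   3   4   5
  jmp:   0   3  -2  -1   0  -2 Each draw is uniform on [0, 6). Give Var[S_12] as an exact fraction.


Outcome values over d=0..5: [0, 3, -2, -1, 0, -2]
Σy = -2, Σy² = 18, M = 6
μ = -2/6 = -1/3,  σ² = 18/6 − (-1/3)² = 26/9
Independent increments: Var[S_12] = 12·σ² = 12·(26/9) = 104/3

104/3


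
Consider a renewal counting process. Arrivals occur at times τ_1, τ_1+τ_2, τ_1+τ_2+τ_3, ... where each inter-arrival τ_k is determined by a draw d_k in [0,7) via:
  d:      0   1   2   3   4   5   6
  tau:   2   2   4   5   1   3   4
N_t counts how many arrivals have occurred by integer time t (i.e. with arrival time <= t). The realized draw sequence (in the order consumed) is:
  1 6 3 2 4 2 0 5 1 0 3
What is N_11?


draw d_1=1: τ_1=2, arrival time A_1=2
draw d_2=6: τ_2=4, arrival time A_2=6
draw d_3=3: τ_3=5, arrival time A_3=11
draw d_4=2: τ_4=4, arrival time A_4=15
draw d_5=4: τ_5=1, arrival time A_5=16
draw d_6=2: τ_6=4, arrival time A_6=20
draw d_7=0: τ_7=2, arrival time A_7=22
draw d_8=5: τ_8=3, arrival time A_8=25
draw d_9=1: τ_9=2, arrival time A_9=27
draw d_10=0: τ_10=2, arrival time A_10=29
draw d_11=3: τ_11=5, arrival time A_11=34
N_t over t=0..11: 0:0 1:0 2:1 3:1 4:1 5:1 6:2 7:2 8:2 9:2 10:2 11:3

3


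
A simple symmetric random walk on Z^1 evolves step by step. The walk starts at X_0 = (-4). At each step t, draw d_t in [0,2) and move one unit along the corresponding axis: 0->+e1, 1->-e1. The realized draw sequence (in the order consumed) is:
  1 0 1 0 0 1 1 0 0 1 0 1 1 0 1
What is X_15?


(-5)

t=0: X=(-4), d=1 → -e1, X_1=(-5)
t=1: X=(-5), d=0 → +e1, X_2=(-4)
t=2: X=(-4), d=1 → -e1, X_3=(-5)
t=3: X=(-5), d=0 → +e1, X_4=(-4)
t=4: X=(-4), d=0 → +e1, X_5=(-3)
t=5: X=(-3), d=1 → -e1, X_6=(-4)
t=6: X=(-4), d=1 → -e1, X_7=(-5)
t=7: X=(-5), d=0 → +e1, X_8=(-4)
t=8: X=(-4), d=0 → +e1, X_9=(-3)
t=9: X=(-3), d=1 → -e1, X_10=(-4)
t=10: X=(-4), d=0 → +e1, X_11=(-3)
t=11: X=(-3), d=1 → -e1, X_12=(-4)
t=12: X=(-4), d=1 → -e1, X_13=(-5)
t=13: X=(-5), d=0 → +e1, X_14=(-4)
t=14: X=(-4), d=1 → -e1, X_15=(-5)


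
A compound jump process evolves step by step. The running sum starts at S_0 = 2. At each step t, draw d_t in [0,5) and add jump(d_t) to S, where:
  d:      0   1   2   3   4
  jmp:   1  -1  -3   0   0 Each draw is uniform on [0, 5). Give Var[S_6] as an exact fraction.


Outcome values over d=0..4: [1, -1, -3, 0, 0]
Σy = -3, Σy² = 11, M = 5
μ = -3/5 = -3/5,  σ² = 11/5 − (-3/5)² = 46/25
Independent increments: Var[S_6] = 6·σ² = 6·(46/25) = 276/25

276/25


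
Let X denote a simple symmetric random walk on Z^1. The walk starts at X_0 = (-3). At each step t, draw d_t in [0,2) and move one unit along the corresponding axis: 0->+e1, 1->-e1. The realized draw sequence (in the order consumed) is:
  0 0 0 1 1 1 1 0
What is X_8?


t=0: X=(-3), d=0 → +e1, X_1=(-2)
t=1: X=(-2), d=0 → +e1, X_2=(-1)
t=2: X=(-1), d=0 → +e1, X_3=(0)
t=3: X=(0), d=1 → -e1, X_4=(-1)
t=4: X=(-1), d=1 → -e1, X_5=(-2)
t=5: X=(-2), d=1 → -e1, X_6=(-3)
t=6: X=(-3), d=1 → -e1, X_7=(-4)
t=7: X=(-4), d=0 → +e1, X_8=(-3)

(-3)


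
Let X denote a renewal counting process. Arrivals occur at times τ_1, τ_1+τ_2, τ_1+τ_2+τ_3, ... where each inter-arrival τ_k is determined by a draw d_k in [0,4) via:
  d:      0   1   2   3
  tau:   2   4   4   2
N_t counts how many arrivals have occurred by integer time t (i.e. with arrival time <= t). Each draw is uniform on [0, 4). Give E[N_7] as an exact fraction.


Inter-arrival values over d=0..3: [2, 4, 4, 2]
Each d has probability 1/4, so the pmf of τ is: f(2) = 1/2, f(4) = 1/2
Renewal equation for m(n) = E[N_n]: condition on τ_1 = k (if k <= n, one arrival plus a fresh copy on the remaining n−k steps): m(n) = F(n) + Σ_{k<=n} f(k)·m(n−k), where F(n) = P(τ <= n) and m(0) = 0
m(1) = F(1) = 0
m(2) = F(2) = 1/2
m(3) = F(3) = 1/2
m(4) = F(4) + f(2)·m(2) = 1 + 1/2·1/2 = 5/4
m(5) = F(5) + f(2)·m(3) = 1 + 1/2·1/2 = 5/4
m(6) = F(6) + f(2)·m(4) + f(4)·m(2) = 1 + 1/2·5/4 + 1/2·1/2 = 15/8
m(7) = F(7) + f(2)·m(5) + f(4)·m(3) = 1 + 1/2·5/4 + 1/2·1/2 = 15/8
E[N_7] = m(7) = 15/8

15/8


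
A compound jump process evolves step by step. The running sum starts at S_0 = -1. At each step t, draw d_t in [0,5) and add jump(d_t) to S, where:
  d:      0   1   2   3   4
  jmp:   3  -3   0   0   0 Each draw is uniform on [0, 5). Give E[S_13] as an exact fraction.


-1

Outcome values over d=0..4: [3, -3, 0, 0, 0]
Σy = 0, Σy² = 18, M = 5
μ = 0/5 = 0,  σ² = 18/5 − (0)² = 18/5
E[S_13] = -1 + 13·(0) = -1


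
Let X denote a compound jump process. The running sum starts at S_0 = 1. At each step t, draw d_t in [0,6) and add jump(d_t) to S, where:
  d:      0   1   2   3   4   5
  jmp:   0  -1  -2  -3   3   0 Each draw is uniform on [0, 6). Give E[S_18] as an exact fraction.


Outcome values over d=0..5: [0, -1, -2, -3, 3, 0]
Σy = -3, Σy² = 23, M = 6
μ = -3/6 = -1/2,  σ² = 23/6 − (-1/2)² = 43/12
E[S_18] = 1 + 18·(-1/2) = -8

-8


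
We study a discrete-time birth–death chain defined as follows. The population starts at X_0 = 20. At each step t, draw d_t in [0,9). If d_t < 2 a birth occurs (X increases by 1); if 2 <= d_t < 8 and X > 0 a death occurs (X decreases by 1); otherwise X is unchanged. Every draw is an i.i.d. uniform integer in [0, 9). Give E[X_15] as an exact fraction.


X can drop by at most 1 per step and X_0 = 20 > T = 15, so X_t >= 20 − t >= 5 > 0 for every t <= 15: the floor at 0 (the 'and X > 0' condition) never binds. Hence X_15 = X_0 + Σ_{t<15} Y_t with i.i.d. increments Y_t = y(d_t) ∈ {+1, −1, 0}.
Outcome values over d=0..8: [1, 1, -1, -1, -1, -1, -1, -1, 0]
Σy = -4, Σy² = 8, M = 9
μ = -4/9 = -4/9,  σ² = 8/9 − (-4/9)² = 56/81
E[X_15] = 20 + 15·(-4/9) = 40/3

40/3


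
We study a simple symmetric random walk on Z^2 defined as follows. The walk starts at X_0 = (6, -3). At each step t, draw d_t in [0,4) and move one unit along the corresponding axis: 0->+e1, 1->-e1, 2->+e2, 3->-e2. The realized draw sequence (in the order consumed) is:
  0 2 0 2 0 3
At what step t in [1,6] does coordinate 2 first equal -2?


2

t=0: X=(6, -3), d=0 → +e1, X_1=(7, -3)
t=1: X=(7, -3), d=2 → +e2, X_2=(7, -2)
t=2: X=(7, -2), d=0 → +e1, X_3=(8, -2)
t=3: X=(8, -2), d=2 → +e2, X_4=(8, -1)
t=4: X=(8, -1), d=0 → +e1, X_5=(9, -1)
t=5: X=(9, -1), d=3 → -e2, X_6=(9, -2)


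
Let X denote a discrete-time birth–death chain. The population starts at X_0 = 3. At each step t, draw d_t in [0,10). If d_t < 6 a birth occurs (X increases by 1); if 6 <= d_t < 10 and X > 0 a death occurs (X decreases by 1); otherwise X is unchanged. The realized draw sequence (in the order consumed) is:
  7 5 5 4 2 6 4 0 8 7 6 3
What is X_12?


t=0: X=3, d=7 → death, X_1=2
t=1: X=2, d=5 → birth, X_2=3
t=2: X=3, d=5 → birth, X_3=4
t=3: X=4, d=4 → birth, X_4=5
t=4: X=5, d=2 → birth, X_5=6
t=5: X=6, d=6 → death, X_6=5
t=6: X=5, d=4 → birth, X_7=6
t=7: X=6, d=0 → birth, X_8=7
t=8: X=7, d=8 → death, X_9=6
t=9: X=6, d=7 → death, X_10=5
t=10: X=5, d=6 → death, X_11=4
t=11: X=4, d=3 → birth, X_12=5

5


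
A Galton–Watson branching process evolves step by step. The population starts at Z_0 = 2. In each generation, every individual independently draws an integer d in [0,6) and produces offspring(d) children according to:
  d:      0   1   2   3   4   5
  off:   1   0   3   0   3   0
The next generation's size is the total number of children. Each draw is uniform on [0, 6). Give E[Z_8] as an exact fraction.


5764801/839808

Outcome values over d=0..5: [1, 0, 3, 0, 3, 0]
Σy = 7, Σy² = 19, M = 6
μ = 7/6 = 7/6,  σ² = 19/6 − (7/6)² = 65/36
E[Z_0] = 2
E[Z_1] = 7/6·E[Z_0] = 7/3
E[Z_2] = 7/6·E[Z_1] = 49/18
E[Z_3] = 7/6·E[Z_2] = 343/108
E[Z_4] = 7/6·E[Z_3] = 2401/648
E[Z_5] = 7/6·E[Z_4] = 16807/3888
E[Z_6] = 7/6·E[Z_5] = 117649/23328
E[Z_7] = 7/6·E[Z_6] = 823543/139968
E[Z_8] = 7/6·E[Z_7] = 5764801/839808


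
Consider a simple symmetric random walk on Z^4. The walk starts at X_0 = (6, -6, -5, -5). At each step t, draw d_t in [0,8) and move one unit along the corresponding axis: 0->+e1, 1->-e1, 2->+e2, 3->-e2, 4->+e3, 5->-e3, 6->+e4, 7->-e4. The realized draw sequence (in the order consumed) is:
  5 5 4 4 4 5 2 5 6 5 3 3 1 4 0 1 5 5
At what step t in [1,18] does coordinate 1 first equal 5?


13

t=0: X=(6, -6, -5, -5), d=5 → -e3, X_1=(6, -6, -6, -5)
t=1: X=(6, -6, -6, -5), d=5 → -e3, X_2=(6, -6, -7, -5)
t=2: X=(6, -6, -7, -5), d=4 → +e3, X_3=(6, -6, -6, -5)
t=3: X=(6, -6, -6, -5), d=4 → +e3, X_4=(6, -6, -5, -5)
t=4: X=(6, -6, -5, -5), d=4 → +e3, X_5=(6, -6, -4, -5)
t=5: X=(6, -6, -4, -5), d=5 → -e3, X_6=(6, -6, -5, -5)
t=6: X=(6, -6, -5, -5), d=2 → +e2, X_7=(6, -5, -5, -5)
t=7: X=(6, -5, -5, -5), d=5 → -e3, X_8=(6, -5, -6, -5)
t=8: X=(6, -5, -6, -5), d=6 → +e4, X_9=(6, -5, -6, -4)
t=9: X=(6, -5, -6, -4), d=5 → -e3, X_10=(6, -5, -7, -4)
t=10: X=(6, -5, -7, -4), d=3 → -e2, X_11=(6, -6, -7, -4)
t=11: X=(6, -6, -7, -4), d=3 → -e2, X_12=(6, -7, -7, -4)
t=12: X=(6, -7, -7, -4), d=1 → -e1, X_13=(5, -7, -7, -4)
t=13: X=(5, -7, -7, -4), d=4 → +e3, X_14=(5, -7, -6, -4)
t=14: X=(5, -7, -6, -4), d=0 → +e1, X_15=(6, -7, -6, -4)
t=15: X=(6, -7, -6, -4), d=1 → -e1, X_16=(5, -7, -6, -4)
t=16: X=(5, -7, -6, -4), d=5 → -e3, X_17=(5, -7, -7, -4)
t=17: X=(5, -7, -7, -4), d=5 → -e3, X_18=(5, -7, -8, -4)


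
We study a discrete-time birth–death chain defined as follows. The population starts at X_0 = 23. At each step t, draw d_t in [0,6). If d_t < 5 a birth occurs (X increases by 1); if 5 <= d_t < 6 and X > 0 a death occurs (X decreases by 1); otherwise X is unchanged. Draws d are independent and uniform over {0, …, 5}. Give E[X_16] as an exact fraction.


101/3

X can drop by at most 1 per step and X_0 = 23 > T = 16, so X_t >= 23 − t >= 7 > 0 for every t <= 16: the floor at 0 (the 'and X > 0' condition) never binds. Hence X_16 = X_0 + Σ_{t<16} Y_t with i.i.d. increments Y_t = y(d_t) ∈ {+1, −1, 0}.
Outcome values over d=0..5: [1, 1, 1, 1, 1, -1]
Σy = 4, Σy² = 6, M = 6
μ = 4/6 = 2/3,  σ² = 6/6 − (2/3)² = 5/9
E[X_16] = 23 + 16·(2/3) = 101/3


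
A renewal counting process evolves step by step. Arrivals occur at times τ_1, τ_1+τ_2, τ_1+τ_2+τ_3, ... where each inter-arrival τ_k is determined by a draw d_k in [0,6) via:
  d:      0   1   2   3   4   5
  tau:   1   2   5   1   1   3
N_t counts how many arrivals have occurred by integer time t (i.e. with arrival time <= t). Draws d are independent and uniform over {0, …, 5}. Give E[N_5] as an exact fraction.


217/96

Inter-arrival values over d=0..5: [1, 2, 5, 1, 1, 3]
Each d has probability 1/6, so the pmf of τ is: f(1) = 1/2, f(2) = 1/6, f(3) = 1/6, f(5) = 1/6
Renewal equation for m(n) = E[N_n]: condition on τ_1 = k (if k <= n, one arrival plus a fresh copy on the remaining n−k steps): m(n) = F(n) + Σ_{k<=n} f(k)·m(n−k), where F(n) = P(τ <= n) and m(0) = 0
m(1) = F(1) = 1/2
m(2) = F(2) + f(1)·m(1) = 2/3 + 1/2·1/2 = 11/12
m(3) = F(3) + f(1)·m(2) + f(2)·m(1) = 5/6 + 1/2·11/12 + 1/6·1/2 = 11/8
m(4) = F(4) + f(1)·m(3) + f(2)·m(2) + f(3)·m(1) = 5/6 + 1/2·11/8 + 1/6·11/12 + 1/6·1/2 = 253/144
m(5) = F(5) + f(1)·m(4) + f(2)·m(3) + f(3)·m(2) = 1 + 1/2·253/144 + 1/6·11/8 + 1/6·11/12 = 217/96
E[N_5] = m(5) = 217/96


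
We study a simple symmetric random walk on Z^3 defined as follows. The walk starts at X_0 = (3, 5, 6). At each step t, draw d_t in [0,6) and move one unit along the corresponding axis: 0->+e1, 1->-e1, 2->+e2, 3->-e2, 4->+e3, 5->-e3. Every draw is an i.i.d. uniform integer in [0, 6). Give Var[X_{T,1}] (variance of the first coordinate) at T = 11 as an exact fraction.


11/3

Outcome values over d=0..5: [1, -1, 0, 0, 0, 0]
Σy = 0, Σy² = 2, M = 6
μ = 0/6 = 0,  σ² = 2/6 − (0)² = 1/3
Independent increments: Var[X_11] = 11·σ² = 11·(1/3) = 11/3


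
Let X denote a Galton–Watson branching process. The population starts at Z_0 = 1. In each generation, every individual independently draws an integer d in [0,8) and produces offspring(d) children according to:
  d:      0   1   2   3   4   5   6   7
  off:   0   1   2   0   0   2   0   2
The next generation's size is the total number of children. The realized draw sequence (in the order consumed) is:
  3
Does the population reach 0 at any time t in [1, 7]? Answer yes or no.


gen 0: Z_0=1, draws=[3], offspring=[0], Z_1=0
gen 1: Z_1=0, draws=[], offspring=[], Z_2=0
gen 2: Z_2=0, draws=[], offspring=[], Z_3=0
gen 3: Z_3=0, draws=[], offspring=[], Z_4=0
gen 4: Z_4=0, draws=[], offspring=[], Z_5=0
gen 5: Z_5=0, draws=[], offspring=[], Z_6=0
gen 6: Z_6=0, draws=[], offspring=[], Z_7=0

yes


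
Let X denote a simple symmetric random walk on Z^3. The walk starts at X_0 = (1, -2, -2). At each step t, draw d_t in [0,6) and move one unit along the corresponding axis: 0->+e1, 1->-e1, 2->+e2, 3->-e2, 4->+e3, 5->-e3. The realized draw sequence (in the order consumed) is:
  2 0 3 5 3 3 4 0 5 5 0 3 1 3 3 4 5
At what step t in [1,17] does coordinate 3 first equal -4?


t=0: X=(1, -2, -2), d=2 → +e2, X_1=(1, -1, -2)
t=1: X=(1, -1, -2), d=0 → +e1, X_2=(2, -1, -2)
t=2: X=(2, -1, -2), d=3 → -e2, X_3=(2, -2, -2)
t=3: X=(2, -2, -2), d=5 → -e3, X_4=(2, -2, -3)
t=4: X=(2, -2, -3), d=3 → -e2, X_5=(2, -3, -3)
t=5: X=(2, -3, -3), d=3 → -e2, X_6=(2, -4, -3)
t=6: X=(2, -4, -3), d=4 → +e3, X_7=(2, -4, -2)
t=7: X=(2, -4, -2), d=0 → +e1, X_8=(3, -4, -2)
t=8: X=(3, -4, -2), d=5 → -e3, X_9=(3, -4, -3)
t=9: X=(3, -4, -3), d=5 → -e3, X_10=(3, -4, -4)
t=10: X=(3, -4, -4), d=0 → +e1, X_11=(4, -4, -4)
t=11: X=(4, -4, -4), d=3 → -e2, X_12=(4, -5, -4)
t=12: X=(4, -5, -4), d=1 → -e1, X_13=(3, -5, -4)
t=13: X=(3, -5, -4), d=3 → -e2, X_14=(3, -6, -4)
t=14: X=(3, -6, -4), d=3 → -e2, X_15=(3, -7, -4)
t=15: X=(3, -7, -4), d=4 → +e3, X_16=(3, -7, -3)
t=16: X=(3, -7, -3), d=5 → -e3, X_17=(3, -7, -4)

10


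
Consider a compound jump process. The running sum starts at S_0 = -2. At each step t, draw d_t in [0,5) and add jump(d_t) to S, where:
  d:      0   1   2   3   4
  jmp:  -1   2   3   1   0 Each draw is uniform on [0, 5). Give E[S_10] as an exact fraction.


8

Outcome values over d=0..4: [-1, 2, 3, 1, 0]
Σy = 5, Σy² = 15, M = 5
μ = 5/5 = 1,  σ² = 15/5 − (1)² = 2
E[S_10] = -2 + 10·(1) = 8


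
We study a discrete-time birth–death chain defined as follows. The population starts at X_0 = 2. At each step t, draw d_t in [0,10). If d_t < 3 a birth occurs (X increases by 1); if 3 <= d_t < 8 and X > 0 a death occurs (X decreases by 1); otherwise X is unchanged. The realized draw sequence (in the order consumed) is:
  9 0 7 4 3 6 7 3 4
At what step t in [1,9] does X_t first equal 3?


2

t=0: X=2, d=9 → hold, X_1=2
t=1: X=2, d=0 → birth, X_2=3
t=2: X=3, d=7 → death, X_3=2
t=3: X=2, d=4 → death, X_4=1
t=4: X=1, d=3 → death, X_5=0
t=5: X=0, d=6 → hold, X_6=0
t=6: X=0, d=7 → hold, X_7=0
t=7: X=0, d=3 → hold, X_8=0
t=8: X=0, d=4 → hold, X_9=0


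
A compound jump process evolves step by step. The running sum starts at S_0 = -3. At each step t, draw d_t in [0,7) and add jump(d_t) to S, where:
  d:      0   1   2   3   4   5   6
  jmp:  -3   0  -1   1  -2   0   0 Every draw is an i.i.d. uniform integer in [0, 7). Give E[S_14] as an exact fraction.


-13

Outcome values over d=0..6: [-3, 0, -1, 1, -2, 0, 0]
Σy = -5, Σy² = 15, M = 7
μ = -5/7 = -5/7,  σ² = 15/7 − (-5/7)² = 80/49
E[S_14] = -3 + 14·(-5/7) = -13


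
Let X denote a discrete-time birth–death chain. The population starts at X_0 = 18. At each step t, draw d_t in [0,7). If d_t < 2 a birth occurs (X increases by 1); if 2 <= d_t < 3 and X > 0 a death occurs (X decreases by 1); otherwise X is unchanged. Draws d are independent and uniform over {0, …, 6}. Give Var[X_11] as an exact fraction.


220/49

X can drop by at most 1 per step and X_0 = 18 > T = 11, so X_t >= 18 − t >= 7 > 0 for every t <= 11: the floor at 0 (the 'and X > 0' condition) never binds. Hence X_11 = X_0 + Σ_{t<11} Y_t with i.i.d. increments Y_t = y(d_t) ∈ {+1, −1, 0}.
Outcome values over d=0..6: [1, 1, -1, 0, 0, 0, 0]
Σy = 1, Σy² = 3, M = 7
μ = 1/7 = 1/7,  σ² = 3/7 − (1/7)² = 20/49
Independent increments: Var[X_11] = 11·σ² = 11·(20/49) = 220/49


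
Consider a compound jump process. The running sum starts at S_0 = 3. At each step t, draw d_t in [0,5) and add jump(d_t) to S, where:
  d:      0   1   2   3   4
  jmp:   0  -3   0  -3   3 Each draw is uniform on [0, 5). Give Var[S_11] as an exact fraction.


Outcome values over d=0..4: [0, -3, 0, -3, 3]
Σy = -3, Σy² = 27, M = 5
μ = -3/5 = -3/5,  σ² = 27/5 − (-3/5)² = 126/25
Independent increments: Var[S_11] = 11·σ² = 11·(126/25) = 1386/25

1386/25


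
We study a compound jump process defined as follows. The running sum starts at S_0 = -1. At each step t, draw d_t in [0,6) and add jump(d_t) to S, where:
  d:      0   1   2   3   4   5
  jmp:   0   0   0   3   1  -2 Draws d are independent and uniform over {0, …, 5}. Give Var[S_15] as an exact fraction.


Outcome values over d=0..5: [0, 0, 0, 3, 1, -2]
Σy = 2, Σy² = 14, M = 6
μ = 2/6 = 1/3,  σ² = 14/6 − (1/3)² = 20/9
Independent increments: Var[S_15] = 15·σ² = 15·(20/9) = 100/3

100/3


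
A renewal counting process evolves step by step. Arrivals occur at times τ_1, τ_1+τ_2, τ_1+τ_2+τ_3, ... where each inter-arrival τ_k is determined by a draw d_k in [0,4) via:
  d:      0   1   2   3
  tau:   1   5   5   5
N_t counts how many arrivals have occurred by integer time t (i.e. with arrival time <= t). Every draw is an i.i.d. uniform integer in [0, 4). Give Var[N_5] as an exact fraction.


135111/1048576

Inter-arrival values over d=0..3: [1, 5, 5, 5]
Each d has probability 1/4, so the pmf of τ is: f(1) = 1/4, f(5) = 3/4
Let p_n(j) = P(N_n = j), with p_0 = [1]. Condition on τ_1: p_n(0) = P(τ > n), and for j >= 1, p_n(j) = Σ_{k<=n} f(k)·p_{n−k}(j−1)
p_1 = [3/4, 1/4]  (j = 0..1)
p_2 = [3/4, 3/16, 1/16]  (j = 0..2)
p_3 = [3/4, 3/16, 3/64, 1/64]  (j = 0..3)
p_4 = [3/4, 3/16, 3/64, 3/256, 1/256]  (j = 0..4)
p_5 = [0, 15/16, 3/64, 3/256, 3/1024, 1/1024]  (j = 0..5)
E[N_5] = Σ j·p_5(j) = 1109/1024;  E[N_5²] = Σ j²·p_5(j) = 1333/1024
Var[N_5] = 1333/1024 − (1109/1024)² = 135111/1048576
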